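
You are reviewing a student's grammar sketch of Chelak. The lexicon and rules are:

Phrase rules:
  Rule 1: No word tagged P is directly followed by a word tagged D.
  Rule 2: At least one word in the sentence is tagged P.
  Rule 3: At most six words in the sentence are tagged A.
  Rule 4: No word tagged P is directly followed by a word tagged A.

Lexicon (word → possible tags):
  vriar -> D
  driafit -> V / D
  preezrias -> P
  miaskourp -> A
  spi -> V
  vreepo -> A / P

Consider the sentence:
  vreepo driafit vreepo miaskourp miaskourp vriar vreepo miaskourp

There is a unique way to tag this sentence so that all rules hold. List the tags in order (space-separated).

Candidates per position — 1:vreepo {A,P}; 2:driafit {V,D}; 3:vreepo {A,P}; 4:miaskourp {A}; 5:miaskourp {A}; 6:vriar {D}; 7:vreepo {A,P}; 8:miaskourp {A}.
Position 3: P is ruled out by rule 4; that leaves A.
Position 7: P is ruled out by rule 4; that leaves A.
Position 1: A is ruled out by rule 2; that leaves P.
Position 2: D is ruled out by rule 1; that leaves V.
That leaves exactly one tagging: P V A A A D A A.
Verifying each rule — rule 1 ✓; rule 2 ✓; rule 3 ✓; rule 4 ✓.

P V A A A D A A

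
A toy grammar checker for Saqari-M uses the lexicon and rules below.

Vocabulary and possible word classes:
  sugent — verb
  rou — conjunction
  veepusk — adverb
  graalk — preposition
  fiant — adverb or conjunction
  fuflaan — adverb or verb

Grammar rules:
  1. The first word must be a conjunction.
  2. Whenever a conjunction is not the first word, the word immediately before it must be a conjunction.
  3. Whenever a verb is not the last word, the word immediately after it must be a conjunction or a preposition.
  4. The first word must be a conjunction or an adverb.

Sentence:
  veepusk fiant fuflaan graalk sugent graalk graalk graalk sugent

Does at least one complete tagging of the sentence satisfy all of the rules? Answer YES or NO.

NO

Candidates per position — 1:veepusk {adverb}; 2:fiant {adverb,conjunction}; 3:fuflaan {adverb,verb}; 4:graalk {preposition}; 5:sugent {verb}; 6:graalk {preposition}; 7:graalk {preposition}; 8:graalk {preposition}; 9:sugent {verb}.
Rule 1 cannot be satisfied by any choice of tags from the lexicon.
So there is no consistent tagging.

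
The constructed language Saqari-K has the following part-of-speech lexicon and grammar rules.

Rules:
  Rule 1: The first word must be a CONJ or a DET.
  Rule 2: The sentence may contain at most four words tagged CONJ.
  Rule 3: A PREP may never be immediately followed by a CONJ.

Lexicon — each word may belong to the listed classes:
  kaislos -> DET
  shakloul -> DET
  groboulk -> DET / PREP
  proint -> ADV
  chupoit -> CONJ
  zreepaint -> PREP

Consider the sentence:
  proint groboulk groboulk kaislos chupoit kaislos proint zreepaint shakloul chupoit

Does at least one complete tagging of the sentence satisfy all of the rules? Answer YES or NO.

NO

Candidates per position — 1:proint {ADV}; 2:groboulk {DET,PREP}; 3:groboulk {DET,PREP}; 4:kaislos {DET}; 5:chupoit {CONJ}; 6:kaislos {DET}; 7:proint {ADV}; 8:zreepaint {PREP}; 9:shakloul {DET}; 10:chupoit {CONJ}.
Rule 1 cannot be satisfied by any choice of tags from the lexicon.
So there is no consistent tagging.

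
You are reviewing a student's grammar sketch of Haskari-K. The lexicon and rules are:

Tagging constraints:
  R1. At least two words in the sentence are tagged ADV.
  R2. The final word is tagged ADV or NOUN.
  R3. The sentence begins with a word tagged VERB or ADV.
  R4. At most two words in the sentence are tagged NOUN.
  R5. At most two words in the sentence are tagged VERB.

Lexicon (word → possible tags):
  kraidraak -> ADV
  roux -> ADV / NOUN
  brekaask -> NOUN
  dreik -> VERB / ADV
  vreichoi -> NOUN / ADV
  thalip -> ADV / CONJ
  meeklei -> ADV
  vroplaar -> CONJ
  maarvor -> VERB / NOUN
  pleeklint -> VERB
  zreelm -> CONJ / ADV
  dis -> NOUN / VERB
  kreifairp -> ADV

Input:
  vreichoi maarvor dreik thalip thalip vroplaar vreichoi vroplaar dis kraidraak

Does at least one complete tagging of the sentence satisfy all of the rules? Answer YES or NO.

Candidates per position — 1:vreichoi {NOUN,ADV}; 2:maarvor {VERB,NOUN}; 3:dreik {VERB,ADV}; 4:thalip {ADV,CONJ}; 5:thalip {ADV,CONJ}; 6:vroplaar {CONJ}; 7:vreichoi {NOUN,ADV}; 8:vroplaar {CONJ}; 9:dis {NOUN,VERB}; 10:kraidraak {ADV}.
One satisfying assignment: ADV VERB ADV ADV ADV CONJ ADV CONJ NOUN ADV.
Verifying each rule — rule 1 holds; rule 2 holds; rule 3 holds; rule 4 holds; rule 5 holds.

YES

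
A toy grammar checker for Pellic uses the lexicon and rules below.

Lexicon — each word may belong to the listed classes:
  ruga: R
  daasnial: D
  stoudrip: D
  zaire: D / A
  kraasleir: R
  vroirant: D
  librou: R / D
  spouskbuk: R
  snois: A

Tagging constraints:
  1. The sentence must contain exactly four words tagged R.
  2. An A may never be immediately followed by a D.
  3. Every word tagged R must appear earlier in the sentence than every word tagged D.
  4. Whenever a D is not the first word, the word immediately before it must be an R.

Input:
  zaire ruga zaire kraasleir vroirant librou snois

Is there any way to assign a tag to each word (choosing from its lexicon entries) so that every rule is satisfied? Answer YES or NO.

NO

Candidates per position — 1:zaire {D,A}; 2:ruga {R}; 3:zaire {D,A}; 4:kraasleir {R}; 5:vroirant {D}; 6:librou {R,D}; 7:snois {A}.
Rule 1 cannot be satisfied by any choice of tags from the lexicon.
So there is no consistent tagging.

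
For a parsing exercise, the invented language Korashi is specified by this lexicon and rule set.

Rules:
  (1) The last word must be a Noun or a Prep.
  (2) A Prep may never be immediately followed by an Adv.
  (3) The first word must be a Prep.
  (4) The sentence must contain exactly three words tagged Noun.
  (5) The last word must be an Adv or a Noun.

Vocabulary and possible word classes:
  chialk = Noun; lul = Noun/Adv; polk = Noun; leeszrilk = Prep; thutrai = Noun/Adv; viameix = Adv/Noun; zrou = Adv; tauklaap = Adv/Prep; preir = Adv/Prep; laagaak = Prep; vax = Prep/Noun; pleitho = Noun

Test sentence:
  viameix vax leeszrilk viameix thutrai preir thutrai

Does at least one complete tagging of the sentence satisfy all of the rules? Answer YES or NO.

NO

Candidates per position — 1:viameix {Adv,Noun}; 2:vax {Prep,Noun}; 3:leeszrilk {Prep}; 4:viameix {Adv,Noun}; 5:thutrai {Noun,Adv}; 6:preir {Adv,Prep}; 7:thutrai {Noun,Adv}.
Rule 3 cannot be satisfied by any choice of tags from the lexicon.
So there is no consistent tagging.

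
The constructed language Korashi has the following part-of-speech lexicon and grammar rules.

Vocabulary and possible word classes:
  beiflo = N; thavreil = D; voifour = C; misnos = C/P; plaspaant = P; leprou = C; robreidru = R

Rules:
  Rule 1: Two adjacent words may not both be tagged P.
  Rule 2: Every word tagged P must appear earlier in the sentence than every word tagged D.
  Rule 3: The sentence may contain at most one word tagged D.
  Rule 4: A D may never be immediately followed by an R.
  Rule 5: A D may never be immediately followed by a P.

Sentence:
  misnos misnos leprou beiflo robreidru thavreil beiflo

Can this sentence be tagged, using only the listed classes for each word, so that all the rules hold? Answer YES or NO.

YES

Candidates per position — 1:misnos {C,P}; 2:misnos {C,P}; 3:leprou {C}; 4:beiflo {N}; 5:robreidru {R}; 6:thavreil {D}; 7:beiflo {N}.
One satisfying assignment: P C C N R D N.
Check: rule 1 satisfied; rule 2 satisfied; rule 3 satisfied; rule 4 satisfied; rule 5 satisfied.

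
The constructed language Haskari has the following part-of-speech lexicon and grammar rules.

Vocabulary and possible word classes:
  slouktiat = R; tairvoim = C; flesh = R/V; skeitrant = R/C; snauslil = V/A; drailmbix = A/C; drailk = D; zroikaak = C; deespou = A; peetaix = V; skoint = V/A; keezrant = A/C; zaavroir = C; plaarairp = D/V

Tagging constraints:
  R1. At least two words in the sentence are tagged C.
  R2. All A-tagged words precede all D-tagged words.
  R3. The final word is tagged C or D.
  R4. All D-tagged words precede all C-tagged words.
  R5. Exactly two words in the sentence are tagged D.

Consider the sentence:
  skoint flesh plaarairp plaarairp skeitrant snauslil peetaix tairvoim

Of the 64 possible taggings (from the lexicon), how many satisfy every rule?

Candidates per position — 1:skoint {V,A}; 2:flesh {R,V}; 3:plaarairp {D,V}; 4:plaarairp {D,V}; 5:skeitrant {R,C}; 6:snauslil {V,A}; 7:peetaix {V}; 8:tairvoim {C}.
There are 64 candidate sequences in total.
The sequences that satisfy every rule: V R D D C V V C; V V D D C V V C; A R D D C V V C; A V D D C V V C.
Count = 4.

4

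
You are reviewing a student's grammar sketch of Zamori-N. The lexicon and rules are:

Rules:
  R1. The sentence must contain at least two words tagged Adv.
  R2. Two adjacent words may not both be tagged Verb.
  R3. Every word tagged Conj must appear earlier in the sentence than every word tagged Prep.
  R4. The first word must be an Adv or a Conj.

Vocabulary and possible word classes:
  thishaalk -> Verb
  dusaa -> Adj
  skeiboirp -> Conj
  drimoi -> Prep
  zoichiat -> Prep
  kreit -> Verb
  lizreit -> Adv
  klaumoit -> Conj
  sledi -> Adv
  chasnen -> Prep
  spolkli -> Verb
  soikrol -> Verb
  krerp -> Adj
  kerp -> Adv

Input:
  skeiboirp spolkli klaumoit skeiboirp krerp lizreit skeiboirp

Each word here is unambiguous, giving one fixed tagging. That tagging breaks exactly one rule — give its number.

1

Fixed tagging: Conj Verb Conj Conj Adj Adv Conj.
Rule check: R1 ✗, R2 ✓, R3 ✓, R4 ✓.
Only rule 1 fails.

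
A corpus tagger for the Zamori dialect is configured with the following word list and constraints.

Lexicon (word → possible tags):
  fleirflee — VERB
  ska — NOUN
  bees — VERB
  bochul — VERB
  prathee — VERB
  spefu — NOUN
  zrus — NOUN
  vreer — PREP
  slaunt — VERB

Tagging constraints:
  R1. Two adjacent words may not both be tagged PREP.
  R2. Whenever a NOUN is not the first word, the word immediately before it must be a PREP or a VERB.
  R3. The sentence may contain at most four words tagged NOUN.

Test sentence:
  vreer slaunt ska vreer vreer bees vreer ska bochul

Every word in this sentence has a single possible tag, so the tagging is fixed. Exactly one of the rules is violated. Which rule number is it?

1

Fixed tagging: PREP VERB NOUN PREP PREP VERB PREP NOUN VERB.
Checking each rule: R1 fail, R2 pass, R3 pass.
Only rule 1 fails.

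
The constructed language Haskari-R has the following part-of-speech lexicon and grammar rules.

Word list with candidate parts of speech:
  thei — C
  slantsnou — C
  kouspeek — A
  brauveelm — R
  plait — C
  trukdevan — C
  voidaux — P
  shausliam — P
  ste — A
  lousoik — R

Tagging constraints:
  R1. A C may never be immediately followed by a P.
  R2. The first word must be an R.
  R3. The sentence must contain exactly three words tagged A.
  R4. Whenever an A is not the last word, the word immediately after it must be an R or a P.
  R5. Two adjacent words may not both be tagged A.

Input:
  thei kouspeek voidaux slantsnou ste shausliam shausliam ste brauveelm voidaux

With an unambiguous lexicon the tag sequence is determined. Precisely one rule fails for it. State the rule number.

Fixed tagging: C A P C A P P A R P.
Applying the rules: R1 ok, R2 fails, R3 ok, R4 ok, R5 ok.
Only rule 2 fails.

2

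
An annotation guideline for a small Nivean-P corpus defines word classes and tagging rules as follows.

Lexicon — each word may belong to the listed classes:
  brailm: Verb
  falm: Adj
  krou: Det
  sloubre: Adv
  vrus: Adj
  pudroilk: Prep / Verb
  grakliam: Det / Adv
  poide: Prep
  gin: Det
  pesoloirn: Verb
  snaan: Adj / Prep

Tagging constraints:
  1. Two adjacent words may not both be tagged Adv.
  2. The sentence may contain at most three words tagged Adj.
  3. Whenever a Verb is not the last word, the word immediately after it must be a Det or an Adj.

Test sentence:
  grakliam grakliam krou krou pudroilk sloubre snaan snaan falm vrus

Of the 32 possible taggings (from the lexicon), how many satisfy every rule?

9

Candidates per position — 1:grakliam {Det,Adv}; 2:grakliam {Det,Adv}; 3:krou {Det}; 4:krou {Det}; 5:pudroilk {Prep,Verb}; 6:sloubre {Adv}; 7:snaan {Adj,Prep}; 8:snaan {Adj,Prep}; 9:falm {Adj}; 10:vrus {Adj}.
There are 32 candidate sequences in total.
Checking each against the rules leaves 9 sequences.
Count = 9.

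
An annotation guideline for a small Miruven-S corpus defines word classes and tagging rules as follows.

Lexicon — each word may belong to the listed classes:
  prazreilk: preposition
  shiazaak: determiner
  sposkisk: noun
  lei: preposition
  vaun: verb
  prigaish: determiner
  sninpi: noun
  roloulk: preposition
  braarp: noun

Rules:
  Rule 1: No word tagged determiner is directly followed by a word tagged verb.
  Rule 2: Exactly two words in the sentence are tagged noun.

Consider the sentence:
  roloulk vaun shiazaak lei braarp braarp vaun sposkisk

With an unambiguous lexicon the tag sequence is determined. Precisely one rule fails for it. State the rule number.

2

Fixed tagging: preposition verb determiner preposition noun noun verb noun.
Checking each rule: R1 ✓, R2 ✗.
Only rule 2 fails.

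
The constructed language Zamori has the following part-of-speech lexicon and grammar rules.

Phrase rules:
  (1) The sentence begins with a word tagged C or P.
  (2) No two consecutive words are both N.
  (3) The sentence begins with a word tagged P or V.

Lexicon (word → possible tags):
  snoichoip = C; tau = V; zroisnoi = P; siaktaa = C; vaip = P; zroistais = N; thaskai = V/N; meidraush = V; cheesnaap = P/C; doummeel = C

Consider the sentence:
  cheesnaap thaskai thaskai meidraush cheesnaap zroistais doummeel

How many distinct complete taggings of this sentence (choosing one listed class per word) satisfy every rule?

6

Candidates per position — 1:cheesnaap {P,C}; 2:thaskai {V,N}; 3:thaskai {V,N}; 4:meidraush {V}; 5:cheesnaap {P,C}; 6:zroistais {N}; 7:doummeel {C}.
There are 16 candidate sequences in total.
Checking each against the rules leaves 6 sequences.
Count = 6.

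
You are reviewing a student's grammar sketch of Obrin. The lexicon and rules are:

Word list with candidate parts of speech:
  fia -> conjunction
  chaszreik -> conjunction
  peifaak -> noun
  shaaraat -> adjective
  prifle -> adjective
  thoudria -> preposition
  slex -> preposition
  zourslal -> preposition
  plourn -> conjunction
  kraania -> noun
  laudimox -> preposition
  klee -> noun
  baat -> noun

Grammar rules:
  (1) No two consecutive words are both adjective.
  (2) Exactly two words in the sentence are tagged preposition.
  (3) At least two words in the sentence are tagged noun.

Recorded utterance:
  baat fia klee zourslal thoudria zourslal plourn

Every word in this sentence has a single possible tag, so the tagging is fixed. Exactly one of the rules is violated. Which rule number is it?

Fixed tagging: noun conjunction noun preposition preposition preposition conjunction.
Checking each rule: R1 ok, R2 fails, R3 ok.
Only rule 2 fails.

2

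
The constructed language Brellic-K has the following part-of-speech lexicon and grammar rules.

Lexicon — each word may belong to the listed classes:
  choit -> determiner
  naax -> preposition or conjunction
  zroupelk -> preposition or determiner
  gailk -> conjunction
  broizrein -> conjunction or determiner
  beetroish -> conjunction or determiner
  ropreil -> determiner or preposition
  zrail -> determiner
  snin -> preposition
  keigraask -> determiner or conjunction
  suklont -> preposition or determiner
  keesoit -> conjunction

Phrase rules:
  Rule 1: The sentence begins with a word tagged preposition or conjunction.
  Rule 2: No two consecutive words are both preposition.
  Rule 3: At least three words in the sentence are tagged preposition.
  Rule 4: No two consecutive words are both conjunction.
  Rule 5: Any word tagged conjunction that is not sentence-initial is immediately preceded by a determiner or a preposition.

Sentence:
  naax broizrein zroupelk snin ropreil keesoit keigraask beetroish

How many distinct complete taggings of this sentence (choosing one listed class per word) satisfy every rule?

0

Candidates per position — 1:naax {preposition,conjunction}; 2:broizrein {conjunction,determiner}; 3:zroupelk {preposition,determiner}; 4:snin {preposition}; 5:ropreil {determiner,preposition}; 6:keesoit {conjunction}; 7:keigraask {determiner,conjunction}; 8:beetroish {conjunction,determiner}.
There are 64 candidate sequences in total.
Every candidate sequence violates at least one rule; no consistent tagging exists.
Count = 0.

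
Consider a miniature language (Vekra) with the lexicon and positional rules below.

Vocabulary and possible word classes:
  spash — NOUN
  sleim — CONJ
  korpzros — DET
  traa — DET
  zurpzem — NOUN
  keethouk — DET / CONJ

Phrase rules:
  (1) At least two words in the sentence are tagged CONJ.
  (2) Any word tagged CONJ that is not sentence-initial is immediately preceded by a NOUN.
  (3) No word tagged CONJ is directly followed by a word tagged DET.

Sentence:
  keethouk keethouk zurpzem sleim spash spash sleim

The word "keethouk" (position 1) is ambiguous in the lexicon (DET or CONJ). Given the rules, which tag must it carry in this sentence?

DET

Candidates per position — 1:keethouk {DET,CONJ}; 2:keethouk {DET,CONJ}; 3:zurpzem {NOUN}; 4:sleim {CONJ}; 5:spash {NOUN}; 6:spash {NOUN}; 7:sleim {CONJ}.
If word 2 were CONJ, no tagging could satisfy rule 2; so word 2 is DET.
If word 1 were CONJ, no tagging could satisfy rule 3; so word 1 is DET.
The only consistent sequence is: DET DET NOUN CONJ NOUN NOUN CONJ.
Verifying each rule — rule 1 ok; rule 2 ok; rule 3 ok.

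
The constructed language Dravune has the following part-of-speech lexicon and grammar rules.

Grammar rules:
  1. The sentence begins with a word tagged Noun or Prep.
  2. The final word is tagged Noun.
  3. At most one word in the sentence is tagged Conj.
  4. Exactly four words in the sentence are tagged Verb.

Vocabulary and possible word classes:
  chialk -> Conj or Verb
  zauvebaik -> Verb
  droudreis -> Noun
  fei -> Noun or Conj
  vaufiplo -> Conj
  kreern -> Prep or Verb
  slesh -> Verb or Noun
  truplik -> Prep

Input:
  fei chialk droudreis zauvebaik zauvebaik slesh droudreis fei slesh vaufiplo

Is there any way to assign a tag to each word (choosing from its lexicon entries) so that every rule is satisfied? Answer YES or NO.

NO

Candidates per position — 1:fei {Noun,Conj}; 2:chialk {Conj,Verb}; 3:droudreis {Noun}; 4:zauvebaik {Verb}; 5:zauvebaik {Verb}; 6:slesh {Verb,Noun}; 7:droudreis {Noun}; 8:fei {Noun,Conj}; 9:slesh {Verb,Noun}; 10:vaufiplo {Conj}.
Rule 2 cannot be satisfied by any choice of tags from the lexicon.
So there is no consistent tagging.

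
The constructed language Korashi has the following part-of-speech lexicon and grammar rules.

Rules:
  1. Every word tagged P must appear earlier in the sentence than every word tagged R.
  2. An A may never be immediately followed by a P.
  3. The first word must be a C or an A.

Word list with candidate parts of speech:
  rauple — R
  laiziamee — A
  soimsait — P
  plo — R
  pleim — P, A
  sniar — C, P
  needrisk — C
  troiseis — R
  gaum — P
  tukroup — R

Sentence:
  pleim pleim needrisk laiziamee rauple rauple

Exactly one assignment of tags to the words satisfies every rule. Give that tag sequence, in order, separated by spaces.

A A C A R R

Candidates per position — 1:pleim {P,A}; 2:pleim {P,A}; 3:needrisk {C}; 4:laiziamee {A}; 5:rauple {R}; 6:rauple {R}.
If word 1 were P, no tagging could satisfy rule 3; so word 1 is A.
If word 2 were P, no tagging could satisfy rule 2; so word 2 is A.
That leaves exactly one tagging: A A C A R R.
Check: rule 1 ✓; rule 2 ✓; rule 3 ✓.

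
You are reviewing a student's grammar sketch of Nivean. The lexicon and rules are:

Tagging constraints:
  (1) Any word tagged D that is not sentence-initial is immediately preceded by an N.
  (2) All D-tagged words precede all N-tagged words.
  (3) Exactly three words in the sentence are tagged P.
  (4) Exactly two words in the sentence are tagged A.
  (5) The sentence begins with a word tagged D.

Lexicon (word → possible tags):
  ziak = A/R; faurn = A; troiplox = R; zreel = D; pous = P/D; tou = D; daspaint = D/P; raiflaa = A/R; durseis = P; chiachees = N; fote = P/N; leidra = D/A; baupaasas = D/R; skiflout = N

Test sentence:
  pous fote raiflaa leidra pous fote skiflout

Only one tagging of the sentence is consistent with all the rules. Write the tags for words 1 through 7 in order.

Candidates per position — 1:pous {P,D}; 2:fote {P,N}; 3:raiflaa {A,R}; 4:leidra {D,A}; 5:pous {P,D}; 6:fote {P,N}; 7:skiflout {N}.
Word 1 cannot be P — rule 5 would then fail for every completion. It is D.
Word 2 cannot be N — rule 3 would then fail for every completion. It is P.
Word 3 cannot be R — rule 4 would then fail for every completion. It is A.
Word 4 cannot be D — rule 1 would then fail for every completion. It is A.
Word 5 cannot be D — rule 1 would then fail for every completion. It is P.
Word 6 cannot be N — rule 3 would then fail for every completion. It is P.
The unique satisfying tagging is: D P A A P P N.
Checking: rule 1 ✓; rule 2 ✓; rule 3 ✓; rule 4 ✓; rule 5 ✓.

D P A A P P N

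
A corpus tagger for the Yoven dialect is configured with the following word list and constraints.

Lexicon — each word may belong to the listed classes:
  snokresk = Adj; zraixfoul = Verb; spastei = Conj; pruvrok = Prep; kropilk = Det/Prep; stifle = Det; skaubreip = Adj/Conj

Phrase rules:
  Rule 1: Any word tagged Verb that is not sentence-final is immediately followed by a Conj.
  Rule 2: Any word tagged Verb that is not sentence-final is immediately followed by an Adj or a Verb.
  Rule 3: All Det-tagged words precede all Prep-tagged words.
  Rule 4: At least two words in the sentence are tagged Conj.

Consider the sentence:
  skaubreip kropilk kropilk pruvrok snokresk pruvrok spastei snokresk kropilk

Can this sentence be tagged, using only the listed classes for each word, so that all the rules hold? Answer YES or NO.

YES

Candidates per position — 1:skaubreip {Adj,Conj}; 2:kropilk {Det,Prep}; 3:kropilk {Det,Prep}; 4:pruvrok {Prep}; 5:snokresk {Adj}; 6:pruvrok {Prep}; 7:spastei {Conj}; 8:snokresk {Adj}; 9:kropilk {Det,Prep}.
One satisfying assignment: Conj Det Prep Prep Adj Prep Conj Adj Prep.
Checking: rule 1 ok; rule 2 ok; rule 3 ok; rule 4 ok.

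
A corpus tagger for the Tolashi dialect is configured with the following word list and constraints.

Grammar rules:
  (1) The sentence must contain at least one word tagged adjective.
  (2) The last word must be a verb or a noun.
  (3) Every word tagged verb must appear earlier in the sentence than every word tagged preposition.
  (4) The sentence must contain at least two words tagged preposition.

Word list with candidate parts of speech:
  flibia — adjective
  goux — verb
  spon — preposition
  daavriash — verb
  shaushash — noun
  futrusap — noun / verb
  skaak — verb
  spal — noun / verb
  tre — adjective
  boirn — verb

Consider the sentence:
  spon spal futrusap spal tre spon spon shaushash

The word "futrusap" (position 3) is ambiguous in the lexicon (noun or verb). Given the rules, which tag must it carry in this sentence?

Candidates per position — 1:spon {preposition}; 2:spal {noun,verb}; 3:futrusap {noun,verb}; 4:spal {noun,verb}; 5:tre {adjective}; 6:spon {preposition}; 7:spon {preposition}; 8:shaushash {noun}.
Position 2: tagging it verb would leave rule 3 unsatisfiable, so it must be noun.
Position 3: tagging it verb would leave rule 3 unsatisfiable, so it must be noun.
Position 4: tagging it verb would leave rule 3 unsatisfiable, so it must be noun.
The unique satisfying tagging is: preposition noun noun noun adjective preposition preposition noun.
Rule-by-rule: rule 1 ✓; rule 2 ✓; rule 3 ✓; rule 4 ✓.

noun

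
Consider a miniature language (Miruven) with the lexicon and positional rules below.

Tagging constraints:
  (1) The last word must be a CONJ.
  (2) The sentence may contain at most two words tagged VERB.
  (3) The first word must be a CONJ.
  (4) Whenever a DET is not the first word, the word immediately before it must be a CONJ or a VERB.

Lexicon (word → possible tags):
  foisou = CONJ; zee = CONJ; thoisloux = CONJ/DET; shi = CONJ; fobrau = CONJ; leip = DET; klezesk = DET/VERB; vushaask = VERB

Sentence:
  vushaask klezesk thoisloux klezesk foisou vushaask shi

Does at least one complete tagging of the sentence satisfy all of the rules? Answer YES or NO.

Candidates per position — 1:vushaask {VERB}; 2:klezesk {DET,VERB}; 3:thoisloux {CONJ,DET}; 4:klezesk {DET,VERB}; 5:foisou {CONJ}; 6:vushaask {VERB}; 7:shi {CONJ}.
Rule 3 cannot be satisfied by any choice of tags from the lexicon.
So there is no consistent tagging.

NO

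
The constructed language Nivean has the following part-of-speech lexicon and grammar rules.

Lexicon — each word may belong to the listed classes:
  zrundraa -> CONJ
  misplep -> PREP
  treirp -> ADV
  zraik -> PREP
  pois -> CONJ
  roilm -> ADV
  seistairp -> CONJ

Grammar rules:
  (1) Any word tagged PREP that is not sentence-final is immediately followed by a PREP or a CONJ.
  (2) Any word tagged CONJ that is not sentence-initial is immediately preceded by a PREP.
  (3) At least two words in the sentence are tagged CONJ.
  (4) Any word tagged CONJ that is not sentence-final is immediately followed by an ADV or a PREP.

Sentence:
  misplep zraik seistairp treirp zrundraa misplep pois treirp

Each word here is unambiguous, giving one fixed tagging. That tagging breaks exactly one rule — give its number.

2

Fixed tagging: PREP PREP CONJ ADV CONJ PREP CONJ ADV.
Applying the rules: R1 pass, R2 fail, R3 pass, R4 pass.
Only rule 2 fails.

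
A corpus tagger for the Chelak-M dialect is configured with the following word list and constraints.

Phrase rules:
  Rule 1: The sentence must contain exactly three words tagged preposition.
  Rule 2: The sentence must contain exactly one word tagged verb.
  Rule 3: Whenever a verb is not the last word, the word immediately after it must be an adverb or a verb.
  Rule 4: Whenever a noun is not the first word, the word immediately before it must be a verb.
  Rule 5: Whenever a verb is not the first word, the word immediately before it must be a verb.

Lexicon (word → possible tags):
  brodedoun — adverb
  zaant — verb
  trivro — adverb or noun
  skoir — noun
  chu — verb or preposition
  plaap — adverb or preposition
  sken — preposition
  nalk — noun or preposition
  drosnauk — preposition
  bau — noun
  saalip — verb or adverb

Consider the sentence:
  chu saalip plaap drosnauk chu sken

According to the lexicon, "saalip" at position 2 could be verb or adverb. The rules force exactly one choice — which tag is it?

Candidates per position — 1:chu {verb,preposition}; 2:saalip {verb,adverb}; 3:plaap {adverb,preposition}; 4:drosnauk {preposition}; 5:chu {verb,preposition}; 6:sken {preposition}.
If word 5 were verb, no tagging could satisfy rule 3; so word 5 is preposition.
If word 1 were preposition, no tagging could satisfy rule 1; so word 1 is verb.
If word 2 were verb, no tagging could satisfy rule 2; so word 2 is adverb.
If word 3 were preposition, no tagging could satisfy rule 1; so word 3 is adverb.
The only consistent sequence is: verb adverb adverb preposition preposition preposition.
Check: rule 1 ✓; rule 2 ✓; rule 3 ✓; rule 4 ✓; rule 5 ✓.

adverb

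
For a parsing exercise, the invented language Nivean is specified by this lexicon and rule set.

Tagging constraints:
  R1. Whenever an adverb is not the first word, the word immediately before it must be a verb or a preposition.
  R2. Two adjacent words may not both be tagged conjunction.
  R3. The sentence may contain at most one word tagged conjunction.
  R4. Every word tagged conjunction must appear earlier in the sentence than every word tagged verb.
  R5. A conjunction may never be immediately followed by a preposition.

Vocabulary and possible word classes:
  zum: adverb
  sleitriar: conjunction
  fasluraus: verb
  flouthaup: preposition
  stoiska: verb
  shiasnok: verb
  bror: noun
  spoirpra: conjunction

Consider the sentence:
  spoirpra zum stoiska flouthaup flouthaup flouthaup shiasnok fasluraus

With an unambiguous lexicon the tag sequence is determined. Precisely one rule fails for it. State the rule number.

1

Fixed tagging: conjunction adverb verb preposition preposition preposition verb verb.
Rule check: R1 fails, R2 ok, R3 ok, R4 ok, R5 ok.
Only rule 1 fails.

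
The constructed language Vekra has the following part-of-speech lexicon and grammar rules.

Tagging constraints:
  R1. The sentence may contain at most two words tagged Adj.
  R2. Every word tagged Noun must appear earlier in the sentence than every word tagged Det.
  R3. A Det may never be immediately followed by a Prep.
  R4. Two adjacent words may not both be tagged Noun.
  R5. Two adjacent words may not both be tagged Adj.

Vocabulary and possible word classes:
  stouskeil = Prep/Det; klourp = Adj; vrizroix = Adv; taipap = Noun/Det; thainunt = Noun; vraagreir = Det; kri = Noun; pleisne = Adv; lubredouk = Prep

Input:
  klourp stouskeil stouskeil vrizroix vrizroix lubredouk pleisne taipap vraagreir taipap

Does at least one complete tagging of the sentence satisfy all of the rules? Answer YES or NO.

Candidates per position — 1:klourp {Adj}; 2:stouskeil {Prep,Det}; 3:stouskeil {Prep,Det}; 4:vrizroix {Adv}; 5:vrizroix {Adv}; 6:lubredouk {Prep}; 7:pleisne {Adv}; 8:taipap {Noun,Det}; 9:vraagreir {Det}; 10:taipap {Noun,Det}.
One satisfying assignment: Adj Prep Det Adv Adv Prep Adv Det Det Det.
Rule-by-rule: rule 1 satisfied; rule 2 satisfied; rule 3 satisfied; rule 4 satisfied; rule 5 satisfied.

YES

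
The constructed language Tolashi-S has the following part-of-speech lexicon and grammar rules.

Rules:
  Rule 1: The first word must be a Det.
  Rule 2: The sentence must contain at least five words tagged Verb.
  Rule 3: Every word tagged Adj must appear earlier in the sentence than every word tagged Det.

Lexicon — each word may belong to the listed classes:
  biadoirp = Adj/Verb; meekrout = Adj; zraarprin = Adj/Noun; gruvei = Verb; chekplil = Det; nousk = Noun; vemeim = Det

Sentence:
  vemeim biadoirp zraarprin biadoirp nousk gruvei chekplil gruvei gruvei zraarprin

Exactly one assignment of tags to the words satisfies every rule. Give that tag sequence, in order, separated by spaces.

Candidates per position — 1:vemeim {Det}; 2:biadoirp {Adj,Verb}; 3:zraarprin {Adj,Noun}; 4:biadoirp {Adj,Verb}; 5:nousk {Noun}; 6:gruvei {Verb}; 7:chekplil {Det}; 8:gruvei {Verb}; 9:gruvei {Verb}; 10:zraarprin {Adj,Noun}.
Position 2: Adj is ruled out by rule 2; that leaves Verb.
Position 3: Adj is ruled out by rule 3; that leaves Noun.
Position 4: Adj is ruled out by rule 2; that leaves Verb.
Position 10: Adj is ruled out by rule 3; that leaves Noun.
So the tagging must be: Det Verb Noun Verb Noun Verb Det Verb Verb Noun.
Verifying each rule — rule 1 holds; rule 2 holds; rule 3 holds.

Det Verb Noun Verb Noun Verb Det Verb Verb Noun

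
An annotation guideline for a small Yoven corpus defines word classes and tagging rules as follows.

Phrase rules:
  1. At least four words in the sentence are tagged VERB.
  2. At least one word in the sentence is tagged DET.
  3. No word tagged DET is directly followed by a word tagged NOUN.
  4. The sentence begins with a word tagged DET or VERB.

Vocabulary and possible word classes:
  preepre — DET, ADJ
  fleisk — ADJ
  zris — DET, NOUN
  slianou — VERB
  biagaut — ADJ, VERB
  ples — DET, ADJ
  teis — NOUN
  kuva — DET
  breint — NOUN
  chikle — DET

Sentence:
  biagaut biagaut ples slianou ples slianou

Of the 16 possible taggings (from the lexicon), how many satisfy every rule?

3

Candidates per position — 1:biagaut {ADJ,VERB}; 2:biagaut {ADJ,VERB}; 3:ples {DET,ADJ}; 4:slianou {VERB}; 5:ples {DET,ADJ}; 6:slianou {VERB}.
There are 16 candidate sequences in total.
The sequences that satisfy every rule: VERB VERB DET VERB DET VERB; VERB VERB DET VERB ADJ VERB; VERB VERB ADJ VERB DET VERB.
Count = 3.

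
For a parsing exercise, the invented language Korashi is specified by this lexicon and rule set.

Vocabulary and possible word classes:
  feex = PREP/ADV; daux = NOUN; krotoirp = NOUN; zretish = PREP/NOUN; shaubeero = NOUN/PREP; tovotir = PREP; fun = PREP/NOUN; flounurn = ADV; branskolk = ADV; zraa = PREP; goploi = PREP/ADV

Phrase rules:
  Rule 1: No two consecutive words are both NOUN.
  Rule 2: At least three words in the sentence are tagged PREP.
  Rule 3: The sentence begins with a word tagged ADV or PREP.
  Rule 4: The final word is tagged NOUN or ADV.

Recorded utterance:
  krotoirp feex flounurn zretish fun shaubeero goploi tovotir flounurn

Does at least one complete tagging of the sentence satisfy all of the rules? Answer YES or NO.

Candidates per position — 1:krotoirp {NOUN}; 2:feex {PREP,ADV}; 3:flounurn {ADV}; 4:zretish {PREP,NOUN}; 5:fun {PREP,NOUN}; 6:shaubeero {NOUN,PREP}; 7:goploi {PREP,ADV}; 8:tovotir {PREP}; 9:flounurn {ADV}.
Rule 3 cannot be satisfied by any choice of tags from the lexicon.
So there is no consistent tagging.

NO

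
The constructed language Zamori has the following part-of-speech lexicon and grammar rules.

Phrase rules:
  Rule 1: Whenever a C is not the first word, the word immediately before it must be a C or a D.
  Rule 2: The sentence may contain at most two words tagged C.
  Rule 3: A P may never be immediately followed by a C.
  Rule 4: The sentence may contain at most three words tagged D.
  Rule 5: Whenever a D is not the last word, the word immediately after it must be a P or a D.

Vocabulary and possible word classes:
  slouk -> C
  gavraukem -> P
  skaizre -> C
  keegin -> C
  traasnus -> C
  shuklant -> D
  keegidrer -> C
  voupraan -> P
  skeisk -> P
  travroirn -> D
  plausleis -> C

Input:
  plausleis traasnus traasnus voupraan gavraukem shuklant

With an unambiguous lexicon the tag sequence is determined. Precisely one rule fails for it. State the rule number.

2

Fixed tagging: C C C P P D.
Applying the rules: R1 pass, R2 fail, R3 pass, R4 pass, R5 pass.
Only rule 2 fails.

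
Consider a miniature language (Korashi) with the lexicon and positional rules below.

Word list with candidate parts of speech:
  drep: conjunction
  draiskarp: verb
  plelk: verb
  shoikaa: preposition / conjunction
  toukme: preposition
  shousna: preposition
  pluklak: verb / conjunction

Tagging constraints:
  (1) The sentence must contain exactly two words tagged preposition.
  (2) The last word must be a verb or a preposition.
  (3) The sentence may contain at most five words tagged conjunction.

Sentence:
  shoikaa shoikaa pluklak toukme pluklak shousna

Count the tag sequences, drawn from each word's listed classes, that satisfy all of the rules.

Candidates per position — 1:shoikaa {preposition,conjunction}; 2:shoikaa {preposition,conjunction}; 3:pluklak {verb,conjunction}; 4:toukme {preposition}; 5:pluklak {verb,conjunction}; 6:shousna {preposition}.
There are 16 candidate sequences in total.
The sequences that satisfy every rule: conjunction conjunction verb preposition verb preposition; conjunction conjunction verb preposition conjunction preposition; conjunction conjunction conjunction preposition verb preposition; conjunction conjunction conjunction preposition conjunction preposition.
Count = 4.

4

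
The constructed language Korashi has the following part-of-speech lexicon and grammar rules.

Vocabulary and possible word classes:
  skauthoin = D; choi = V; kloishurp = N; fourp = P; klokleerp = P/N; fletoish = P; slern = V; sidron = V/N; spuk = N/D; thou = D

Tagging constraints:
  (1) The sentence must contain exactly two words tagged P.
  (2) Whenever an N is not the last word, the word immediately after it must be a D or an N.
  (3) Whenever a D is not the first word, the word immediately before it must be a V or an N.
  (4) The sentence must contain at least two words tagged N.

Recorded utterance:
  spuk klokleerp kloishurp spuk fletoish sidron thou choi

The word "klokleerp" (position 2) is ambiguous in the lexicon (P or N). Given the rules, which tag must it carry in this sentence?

Candidates per position — 1:spuk {N,D}; 2:klokleerp {P,N}; 3:kloishurp {N}; 4:spuk {N,D}; 5:fletoish {P}; 6:sidron {V,N}; 7:thou {D}; 8:choi {V}.
At position 2, choosing N makes rule 1 impossible to satisfy; hence P.
At position 4, choosing N makes rule 2 impossible to satisfy; hence D.
At position 1, choosing N makes rule 2 impossible to satisfy; hence D.
At position 6, choosing V makes rule 4 impossible to satisfy; hence N.
That leaves exactly one tagging: D P N D P N D V.
Check: rule 1 ok; rule 2 ok; rule 3 ok; rule 4 ok.

P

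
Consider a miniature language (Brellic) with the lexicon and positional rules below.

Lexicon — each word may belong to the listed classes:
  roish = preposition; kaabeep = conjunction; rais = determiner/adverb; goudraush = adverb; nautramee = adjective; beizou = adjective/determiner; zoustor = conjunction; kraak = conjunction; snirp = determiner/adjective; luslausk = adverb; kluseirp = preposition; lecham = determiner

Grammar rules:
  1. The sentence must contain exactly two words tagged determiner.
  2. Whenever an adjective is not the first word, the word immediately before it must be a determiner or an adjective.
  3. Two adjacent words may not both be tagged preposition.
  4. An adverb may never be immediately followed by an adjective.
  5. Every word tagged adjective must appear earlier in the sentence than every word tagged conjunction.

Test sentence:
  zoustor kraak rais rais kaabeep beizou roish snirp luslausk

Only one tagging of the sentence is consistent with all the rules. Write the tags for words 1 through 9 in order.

Candidates per position — 1:zoustor {conjunction}; 2:kraak {conjunction}; 3:rais {determiner,adverb}; 4:rais {determiner,adverb}; 5:kaabeep {conjunction}; 6:beizou {adjective,determiner}; 7:roish {preposition}; 8:snirp {determiner,adjective}; 9:luslausk {adverb}.
Position 6: tagging it adjective would leave rule 2 unsatisfiable, so it must be determiner.
Position 8: tagging it adjective would leave rule 2 unsatisfiable, so it must be determiner.
Position 3: tagging it determiner would leave rule 1 unsatisfiable, so it must be adverb.
Position 4: tagging it determiner would leave rule 1 unsatisfiable, so it must be adverb.
The only consistent sequence is: conjunction conjunction adverb adverb conjunction determiner preposition determiner adverb.
Verifying each rule — rule 1 holds; rule 2 holds; rule 3 holds; rule 4 holds; rule 5 holds.

conjunction conjunction adverb adverb conjunction determiner preposition determiner adverb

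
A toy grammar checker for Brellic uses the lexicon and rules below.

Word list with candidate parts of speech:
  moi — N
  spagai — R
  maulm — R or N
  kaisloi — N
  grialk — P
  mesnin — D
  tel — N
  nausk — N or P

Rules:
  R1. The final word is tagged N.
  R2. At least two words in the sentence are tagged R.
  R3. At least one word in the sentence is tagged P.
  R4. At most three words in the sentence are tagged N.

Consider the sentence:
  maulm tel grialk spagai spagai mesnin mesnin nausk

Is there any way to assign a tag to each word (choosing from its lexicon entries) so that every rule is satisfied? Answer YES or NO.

Candidates per position — 1:maulm {R,N}; 2:tel {N}; 3:grialk {P}; 4:spagai {R}; 5:spagai {R}; 6:mesnin {D}; 7:mesnin {D}; 8:nausk {N,P}.
One satisfying assignment: R N P R R D D N.
Rule-by-rule: rule 1 holds; rule 2 holds; rule 3 holds; rule 4 holds.

YES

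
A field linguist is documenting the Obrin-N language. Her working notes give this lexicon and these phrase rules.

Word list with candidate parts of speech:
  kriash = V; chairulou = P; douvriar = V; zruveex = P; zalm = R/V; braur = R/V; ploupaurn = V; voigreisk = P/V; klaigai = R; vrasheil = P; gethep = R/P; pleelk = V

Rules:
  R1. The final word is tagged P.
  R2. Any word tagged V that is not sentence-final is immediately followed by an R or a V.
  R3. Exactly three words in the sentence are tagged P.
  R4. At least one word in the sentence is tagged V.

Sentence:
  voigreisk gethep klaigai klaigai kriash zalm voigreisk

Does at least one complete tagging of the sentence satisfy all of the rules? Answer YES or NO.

YES

Candidates per position — 1:voigreisk {P,V}; 2:gethep {R,P}; 3:klaigai {R}; 4:klaigai {R}; 5:kriash {V}; 6:zalm {R,V}; 7:voigreisk {P,V}.
One satisfying assignment: P P R R V R P.
Checking: rule 1 ✓; rule 2 ✓; rule 3 ✓; rule 4 ✓.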